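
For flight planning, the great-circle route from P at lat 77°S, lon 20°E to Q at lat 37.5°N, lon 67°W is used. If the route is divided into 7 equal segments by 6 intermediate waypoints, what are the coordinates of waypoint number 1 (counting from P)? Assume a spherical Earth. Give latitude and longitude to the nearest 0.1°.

≈ lat 65.7°S, lon 27.1°W

Convert each endpoint to a unit vector on the sphere (x = cos φ cos λ, y = cos φ sin λ, z = sin φ).
The central angle between the endpoints is δ = arccos(p₁·p₂) ≈ 2.194 rad (125.7°).
Interpolate at f = 1/7 with slerp weights a = sin((1−f)δ)/sin δ ≈ 1.173, b = sin(fδ)/sin δ ≈ 0.380.
p = a·p₁ + b·p₂ ≈ (0.366, -0.187, -0.912); φ = arcsin(p_z) ≈ -65.75°, λ = atan2(p_y, p_x) ≈ -27.10°.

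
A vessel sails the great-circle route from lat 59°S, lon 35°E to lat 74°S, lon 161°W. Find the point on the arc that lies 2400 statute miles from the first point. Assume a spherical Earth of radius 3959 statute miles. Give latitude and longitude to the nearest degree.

Write both endpoints as unit vectors p₁, p₂ with components (cos φ cos λ, cos φ sin λ, sin φ).
The central angle between the endpoints is δ = arccos(p₁·p₂) ≈ 0.813 rad (46.6°). The total great-circle distance is δ·R ≈ 0.813 × 3959 ≈ 3218 mi, so the target fraction is f = 2400/3218 ≈ 0.746.
Interpolate at f ≈ 0.746 with slerp weights a = sin((1−f)δ)/sin δ ≈ 0.282, b = sin(fδ)/sin δ ≈ 0.785.
p = a·p₁ + b·p₂ ≈ (-0.085, 0.013, -0.996); φ = arcsin(p_z) ≈ -85.05°, λ = atan2(p_y, p_x) ≈ 171.33°.

≈ lat 85°S, lon 171°E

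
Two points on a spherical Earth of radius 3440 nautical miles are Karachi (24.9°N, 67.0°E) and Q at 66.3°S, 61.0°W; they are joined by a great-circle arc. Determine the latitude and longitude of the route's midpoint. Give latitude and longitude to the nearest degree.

≈ 34°S, 41°E

Write both endpoints as unit vectors p₁, p₂ with components (cos φ cos λ, cos φ sin λ, sin φ).
The central angle between the endpoints is δ = arccos(p₁·p₂) ≈ 2.227 rad (127.6°).
Interpolate at f = 1/2 with slerp weights a = sin((1−f)δ)/sin δ ≈ 1.132, b = sin(fδ)/sin δ ≈ 1.132.
p = a·p₁ + b·p₂ ≈ (0.622, 0.547, -0.560); φ = arcsin(p_z) ≈ -34.06°, λ = atan2(p_y, p_x) ≈ 41.35°.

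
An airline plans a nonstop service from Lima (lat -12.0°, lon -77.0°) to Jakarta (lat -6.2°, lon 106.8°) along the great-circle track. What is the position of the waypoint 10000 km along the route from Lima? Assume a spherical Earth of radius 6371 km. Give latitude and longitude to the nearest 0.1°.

≈ lat -73.2°, lon 148.6°

Convert each endpoint to a unit vector on the sphere (x = cos φ cos λ, y = cos φ sin λ, z = sin φ).
The central angle between the endpoints is δ = arccos(p₁·p₂) ≈ 2.817 rad (161.4°). The total great-circle distance is δ·R ≈ 2.817 × 6371 ≈ 17948 km, so the target fraction is f = 10000/17948 ≈ 0.557.
Interpolate at f ≈ 0.557 with slerp weights a = sin((1−f)δ)/sin δ ≈ 2.975, b = sin(fδ)/sin δ ≈ 3.137.
p = a·p₁ + b·p₂ ≈ (-0.247, 0.151, -0.957); φ = arcsin(p_z) ≈ -73.19°, λ = atan2(p_y, p_x) ≈ 148.62°.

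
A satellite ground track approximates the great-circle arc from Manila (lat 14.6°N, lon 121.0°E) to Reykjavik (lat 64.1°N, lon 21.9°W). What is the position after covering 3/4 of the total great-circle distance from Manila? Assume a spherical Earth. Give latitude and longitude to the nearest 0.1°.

≈ lat 74.9°N, lon 45.1°E

Convert each endpoint to a unit vector on the sphere (x = cos φ cos λ, y = cos φ sin λ, z = sin φ).
The central angle between the endpoints is δ = arccos(p₁·p₂) ≈ 1.681 rad (96.3°).
Interpolate at f = 3/4 with slerp weights a = sin((1−f)δ)/sin δ ≈ 0.411, b = sin(fδ)/sin δ ≈ 0.958.
p = a·p₁ + b·p₂ ≈ (0.184, 0.184, 0.966); φ = arcsin(p_z) ≈ 74.91°, λ = atan2(p_y, p_x) ≈ 45.11°.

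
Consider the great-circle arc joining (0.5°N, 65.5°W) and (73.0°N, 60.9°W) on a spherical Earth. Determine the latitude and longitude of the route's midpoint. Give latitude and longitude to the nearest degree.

The haversine formula gives a central angle δ ≈ 1.266 rad (72.6°) between the endpoints.
Interpolate at f = 1/2 with slerp weights a = sin((1−f)δ)/sin δ ≈ 0.620, b = sin(fδ)/sin δ ≈ 0.620.
p = a·p₁ + b·p₂ ≈ (0.345, -0.723, 0.599); φ = arcsin(p_z) ≈ 36.77°, λ = atan2(p_y, p_x) ≈ -64.46°.

≈ (37°N, 64°W)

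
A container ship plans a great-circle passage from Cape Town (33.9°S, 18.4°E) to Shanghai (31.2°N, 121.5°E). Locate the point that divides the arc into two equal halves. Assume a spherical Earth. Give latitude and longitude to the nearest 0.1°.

Convert each endpoint to a unit vector on the sphere (x = cos φ cos λ, y = cos φ sin λ, z = sin φ).
The central angle between the endpoints is δ = arccos(p₁·p₂) ≈ 2.037 rad (116.7°).
Interpolate at f = 1/2 with slerp weights a = sin((1−f)δ)/sin δ ≈ 0.953, b = sin(fδ)/sin δ ≈ 0.953.
p = a·p₁ + b·p₂ ≈ (0.325, 0.945, -0.038); φ = arcsin(p_z) ≈ -2.17°, λ = atan2(p_y, p_x) ≈ 71.04°.

≈ 2.2°S, 71.0°E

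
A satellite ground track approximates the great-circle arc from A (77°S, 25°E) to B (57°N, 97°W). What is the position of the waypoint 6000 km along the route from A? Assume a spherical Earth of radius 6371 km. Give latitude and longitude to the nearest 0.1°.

The haversine formula gives a central angle δ ≈ 2.651 rad (151.9°) between the endpoints. The total great-circle distance is δ·R ≈ 2.651 × 6371 ≈ 16890 km, so the target fraction is f = 6000/16890 ≈ 0.355.
Interpolate at f ≈ 0.355 with slerp weights a = sin((1−f)δ)/sin δ ≈ 2.103, b = sin(fδ)/sin δ ≈ 1.717.
p = a·p₁ + b·p₂ ≈ (0.315, -0.728, -0.609); φ = arcsin(p_z) ≈ -37.52°, λ = atan2(p_y, p_x) ≈ -66.62°.

≈ (37.5°S, 66.6°W)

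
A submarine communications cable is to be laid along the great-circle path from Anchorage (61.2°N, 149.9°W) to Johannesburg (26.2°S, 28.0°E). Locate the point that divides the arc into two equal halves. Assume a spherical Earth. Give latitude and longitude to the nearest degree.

The haversine formula gives a central angle δ ≈ 2.530 rad (145.0°) between the endpoints.
Interpolate at f = 1/2 with slerp weights a = sin((1−f)δ)/sin δ ≈ 1.661, b = sin(fδ)/sin δ ≈ 1.661.
p = a·p₁ + b·p₂ ≈ (0.624, 0.298, 0.722); φ = arcsin(p_z) ≈ 46.25°, λ = atan2(p_y, p_x) ≈ 25.57°.

≈ 46°N, 26°E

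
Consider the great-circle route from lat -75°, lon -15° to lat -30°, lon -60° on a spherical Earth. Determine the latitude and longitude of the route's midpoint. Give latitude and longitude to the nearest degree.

The haversine formula gives a central angle δ ≈ 0.874 rad (50.1°) between the endpoints.
Interpolate at f = 1/2 with slerp weights a = sin((1−f)δ)/sin δ ≈ 0.552, b = sin(fδ)/sin δ ≈ 0.552.
p = a·p₁ + b·p₂ ≈ (0.377, -0.451, -0.809); φ = arcsin(p_z) ≈ -54.00°, λ = atan2(p_y, p_x) ≈ -50.10°.

≈ lat -54°, lon -50°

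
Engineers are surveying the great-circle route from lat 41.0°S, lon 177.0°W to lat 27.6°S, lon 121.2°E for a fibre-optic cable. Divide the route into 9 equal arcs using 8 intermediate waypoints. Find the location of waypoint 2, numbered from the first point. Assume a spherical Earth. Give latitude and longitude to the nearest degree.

≈ lat 41°S, lon 168°E

Convert each endpoint to a unit vector on the sphere (x = cos φ cos λ, y = cos φ sin λ, z = sin φ).
The central angle between the endpoints is δ = arccos(p₁·p₂) ≈ 0.902 rad (51.7°).
Interpolate at f = 2/9 with slerp weights a = sin((1−f)δ)/sin δ ≈ 0.823, b = sin(fδ)/sin δ ≈ 0.254.
p = a·p₁ + b·p₂ ≈ (-0.737, 0.160, -0.657); φ = arcsin(p_z) ≈ -41.09°, λ = atan2(p_y, p_x) ≈ 167.75°.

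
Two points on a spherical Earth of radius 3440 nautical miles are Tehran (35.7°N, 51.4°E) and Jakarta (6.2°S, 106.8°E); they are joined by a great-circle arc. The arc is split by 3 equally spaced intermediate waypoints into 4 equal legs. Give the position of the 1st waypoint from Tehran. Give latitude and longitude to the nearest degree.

≈ (27°N, 68°E)

Convert each endpoint to a unit vector on the sphere (x = cos φ cos λ, y = cos φ sin λ, z = sin φ).
The central angle between the endpoints is δ = arccos(p₁·p₂) ≈ 1.164 rad (66.7°).
Interpolate at f = 1/4 with slerp weights a = sin((1−f)δ)/sin δ ≈ 0.834, b = sin(fδ)/sin δ ≈ 0.312.
p = a·p₁ + b·p₂ ≈ (0.333, 0.827, 0.453); φ = arcsin(p_z) ≈ 26.95°, λ = atan2(p_y, p_x) ≈ 68.07°.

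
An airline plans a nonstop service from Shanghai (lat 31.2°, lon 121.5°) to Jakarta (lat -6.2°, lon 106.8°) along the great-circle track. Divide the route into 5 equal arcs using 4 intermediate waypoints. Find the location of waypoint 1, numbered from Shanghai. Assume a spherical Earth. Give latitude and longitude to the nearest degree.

≈ lat 24°, lon 118°

Write both endpoints as unit vectors p₁, p₂ with components (cos φ cos λ, cos φ sin λ, sin φ).
The central angle between the endpoints is δ = arccos(p₁·p₂) ≈ 0.697 rad (40.0°).
Interpolate at f = 1/5 with slerp weights a = sin((1−f)δ)/sin δ ≈ 0.824, b = sin(fδ)/sin δ ≈ 0.216.
p = a·p₁ + b·p₂ ≈ (-0.431, 0.807, 0.404); φ = arcsin(p_z) ≈ 23.81°, λ = atan2(p_y, p_x) ≈ 118.08°.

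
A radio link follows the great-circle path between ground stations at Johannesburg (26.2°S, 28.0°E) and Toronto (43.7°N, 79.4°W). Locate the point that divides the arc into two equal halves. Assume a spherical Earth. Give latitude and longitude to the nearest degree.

The haversine formula gives a central angle δ ≈ 2.093 rad (119.9°) between the endpoints.
Interpolate at f = 1/2 with slerp weights a = sin((1−f)δ)/sin δ ≈ 0.999, b = sin(fδ)/sin δ ≈ 0.999.
p = a·p₁ + b·p₂ ≈ (0.924, -0.289, 0.249); φ = arcsin(p_z) ≈ 14.43°, λ = atan2(p_y, p_x) ≈ -17.37°.

≈ 14°N, 17°W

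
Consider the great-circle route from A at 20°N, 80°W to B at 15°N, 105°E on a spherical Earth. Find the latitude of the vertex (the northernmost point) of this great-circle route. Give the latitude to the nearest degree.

≈ 82°N

The great circle lies in the plane with unit normal n̂ = (p₁ × p₂)/|p₁ × p₂|.
Here n̂_z ≈ -0.137; the vertex latitude is φ_max = arccos|n̂_z| ≈ 82.1°.
Check via Clairaut: cos φ_max = |cos φ₁| · sin C = cos(20.0°)·sin(8.4°) ≈ 0.137, again giving ≈ 82.1°.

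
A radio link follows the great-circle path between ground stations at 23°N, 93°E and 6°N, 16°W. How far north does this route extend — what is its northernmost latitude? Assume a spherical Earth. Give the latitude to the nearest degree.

The great circle lies in the plane with unit normal n̂ = (p₁ × p₂)/|p₁ × p₂|.
Here n̂_z ≈ -0.896; the vertex latitude is φ_max = arccos|n̂_z| ≈ 26.4°.
Check via Clairaut: cos φ_max = |cos φ₁| · sin C = cos(23.0°)·sin(76.7°) ≈ 0.896, again giving ≈ 26.4°.

≈ 26°N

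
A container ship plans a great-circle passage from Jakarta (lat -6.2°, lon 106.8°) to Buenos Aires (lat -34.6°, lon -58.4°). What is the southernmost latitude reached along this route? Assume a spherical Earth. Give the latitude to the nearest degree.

The great circle lies in the plane with unit normal n̂ = (p₁ × p₂)/|p₁ × p₂|.
Here n̂_z ≈ -0.306; the vertex latitude is φ_max = arccos|n̂_z| ≈ 72.2°.

≈ -72°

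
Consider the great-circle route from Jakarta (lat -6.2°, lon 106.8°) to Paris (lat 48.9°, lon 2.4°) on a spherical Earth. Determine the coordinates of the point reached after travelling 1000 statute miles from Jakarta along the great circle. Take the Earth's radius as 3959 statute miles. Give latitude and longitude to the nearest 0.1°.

The haversine formula gives a central angle δ ≈ 1.817 rad (104.1°) between the endpoints. The total great-circle distance is δ·R ≈ 1.817 × 3959 ≈ 7194 mi, so the target fraction is f = 1000/7194 ≈ 0.139.
Interpolate at f ≈ 0.139 with slerp weights a = sin((1−f)δ)/sin δ ≈ 1.031, b = sin(fδ)/sin δ ≈ 0.258.
p = a·p₁ + b·p₂ ≈ (-0.127, 0.988, 0.083); φ = arcsin(p_z) ≈ 4.75°, λ = atan2(p_y, p_x) ≈ 97.32°.

≈ lat 4.8°, lon 97.3°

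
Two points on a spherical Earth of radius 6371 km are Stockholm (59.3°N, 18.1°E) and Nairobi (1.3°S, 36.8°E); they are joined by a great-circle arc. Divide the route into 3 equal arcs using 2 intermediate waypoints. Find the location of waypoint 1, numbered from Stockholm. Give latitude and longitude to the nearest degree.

Write both endpoints as unit vectors p₁, p₂ with components (cos φ cos λ, cos φ sin λ, sin φ).
The central angle between the endpoints is δ = arccos(p₁·p₂) ≈ 1.088 rad (62.4°).
Interpolate at f = 1/3 with slerp weights a = sin((1−f)δ)/sin δ ≈ 0.749, b = sin(fδ)/sin δ ≈ 0.401.
p = a·p₁ + b·p₂ ≈ (0.684, 0.359, 0.635); φ = arcsin(p_z) ≈ 39.42°, λ = atan2(p_y, p_x) ≈ 27.67°.

≈ 39°N, 28°E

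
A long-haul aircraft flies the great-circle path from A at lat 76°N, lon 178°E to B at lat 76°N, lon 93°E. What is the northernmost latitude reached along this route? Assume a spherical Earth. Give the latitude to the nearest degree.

The great circle lies in the plane with unit normal n̂ = (p₁ × p₂)/|p₁ × p₂|.
Here n̂_z ≈ -0.181; the vertex latitude is φ_max = arccos|n̂_z| ≈ 79.6°.
Check via Clairaut: cos φ_max = |cos φ₁| · sin C = cos(76.0°)·sin(48.4°) ≈ 0.181, again giving ≈ 79.6°.

≈ 80°N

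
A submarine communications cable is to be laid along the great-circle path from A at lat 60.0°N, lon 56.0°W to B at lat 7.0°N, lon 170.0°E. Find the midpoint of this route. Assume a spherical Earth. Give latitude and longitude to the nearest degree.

Convert each endpoint to a unit vector on the sphere (x = cos φ cos λ, y = cos φ sin λ, z = sin φ).
The central angle between the endpoints is δ = arccos(p₁·p₂) ≈ 1.812 rad (103.8°).
Interpolate at f = 1/2 with slerp weights a = sin((1−f)δ)/sin δ ≈ 0.811, b = sin(fδ)/sin δ ≈ 0.811.
p = a·p₁ + b·p₂ ≈ (-0.566, -0.196, 0.801); φ = arcsin(p_z) ≈ 53.21°, λ = atan2(p_y, p_x) ≈ -160.86°.

≈ lat 53°N, lon 161°W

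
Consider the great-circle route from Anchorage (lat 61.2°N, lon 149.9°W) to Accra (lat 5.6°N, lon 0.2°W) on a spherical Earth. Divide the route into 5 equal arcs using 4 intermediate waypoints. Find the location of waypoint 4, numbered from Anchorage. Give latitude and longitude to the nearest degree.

Convert each endpoint to a unit vector on the sphere (x = cos φ cos λ, y = cos φ sin λ, z = sin φ).
The central angle between the endpoints is δ = arccos(p₁·p₂) ≈ 1.905 rad (109.2°).
Interpolate at f = 4/5 with slerp weights a = sin((1−f)δ)/sin δ ≈ 0.394, b = sin(fδ)/sin δ ≈ 1.058.
p = a·p₁ + b·p₂ ≈ (0.888, -0.099, 0.448); φ = arcsin(p_z) ≈ 26.63°, λ = atan2(p_y, p_x) ≈ -6.35°.

≈ lat 27°N, lon 6°W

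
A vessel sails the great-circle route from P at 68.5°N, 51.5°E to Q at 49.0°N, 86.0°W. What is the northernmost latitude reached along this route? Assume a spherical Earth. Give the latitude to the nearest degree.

The great circle lies in the plane with unit normal n̂ = (p₁ × p₂)/|p₁ × p₂|.
Here n̂_z ≈ -0.191; the vertex latitude is φ_max = arccos|n̂_z| ≈ 79.0°.

≈ 79°N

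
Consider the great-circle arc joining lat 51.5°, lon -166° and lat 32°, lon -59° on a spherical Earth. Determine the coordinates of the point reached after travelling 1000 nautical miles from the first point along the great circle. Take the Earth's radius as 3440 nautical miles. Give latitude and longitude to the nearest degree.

≈ lat 58°, lon -139°

Write both endpoints as unit vectors p₁, p₂ with components (cos φ cos λ, cos φ sin λ, sin φ).
The central angle between the endpoints is δ = arccos(p₁·p₂) ≈ 1.307 rad (74.9°). The total great-circle distance is δ·R ≈ 1.307 × 3440 ≈ 4497 nmi, so the target fraction is f = 1000/4497 ≈ 0.222.
Interpolate at f ≈ 0.222 with slerp weights a = sin((1−f)δ)/sin δ ≈ 0.881, b = sin(fδ)/sin δ ≈ 0.297.
p = a·p₁ + b·p₂ ≈ (-0.402, -0.348, 0.847); φ = arcsin(p_z) ≈ 57.84°, λ = atan2(p_y, p_x) ≈ -139.11°.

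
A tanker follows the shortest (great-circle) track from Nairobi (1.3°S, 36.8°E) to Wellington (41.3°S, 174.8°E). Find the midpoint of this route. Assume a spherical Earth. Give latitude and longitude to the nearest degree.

The haversine formula gives a central angle δ ≈ 2.145 rad (122.9°) between the endpoints.
Interpolate at f = 1/2 with slerp weights a = sin((1−f)δ)/sin δ ≈ 1.046, b = sin(fδ)/sin δ ≈ 1.046.
p = a·p₁ + b·p₂ ≈ (0.055, 0.698, -0.714); φ = arcsin(p_z) ≈ -45.58°, λ = atan2(p_y, p_x) ≈ 85.51°.

≈ (46°S, 86°E)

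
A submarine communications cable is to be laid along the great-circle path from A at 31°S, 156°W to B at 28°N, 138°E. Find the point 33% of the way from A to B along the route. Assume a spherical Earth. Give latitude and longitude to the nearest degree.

≈ 12°S, 179°W

Write both endpoints as unit vectors p₁, p₂ with components (cos φ cos λ, cos φ sin λ, sin φ).
The central angle between the endpoints is δ = arccos(p₁·p₂) ≈ 1.505 rad (86.2°).
Interpolate at f = 0.33 with slerp weights a = sin((1−f)δ)/sin δ ≈ 0.848, b = sin(fδ)/sin δ ≈ 0.477.
p = a·p₁ + b·p₂ ≈ (-0.977, -0.013, -0.212); φ = arcsin(p_z) ≈ -12.27°, λ = atan2(p_y, p_x) ≈ -179.21°.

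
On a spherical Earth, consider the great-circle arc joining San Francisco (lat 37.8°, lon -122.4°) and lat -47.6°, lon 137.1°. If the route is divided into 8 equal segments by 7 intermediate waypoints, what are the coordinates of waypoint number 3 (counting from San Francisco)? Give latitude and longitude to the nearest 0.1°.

≈ lat 4.4°, lon -157.5°

Convert each endpoint to a unit vector on the sphere (x = cos φ cos λ, y = cos φ sin λ, z = sin φ).
The central angle between the endpoints is δ = arccos(p₁·p₂) ≈ 2.153 rad (123.3°).
Interpolate at f = 3/8 with slerp weights a = sin((1−f)δ)/sin δ ≈ 1.167, b = sin(fδ)/sin δ ≈ 0.865.
p = a·p₁ + b·p₂ ≈ (-0.921, -0.381, 0.077); φ = arcsin(p_z) ≈ 4.39°, λ = atan2(p_y, p_x) ≈ -157.50°.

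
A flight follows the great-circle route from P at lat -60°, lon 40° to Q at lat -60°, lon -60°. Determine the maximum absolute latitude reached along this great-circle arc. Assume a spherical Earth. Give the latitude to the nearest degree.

≈ -70°

The great circle lies in the plane with unit normal n̂ = (p₁ × p₂)/|p₁ × p₂|.
Here n̂_z ≈ -0.348; the vertex latitude is φ_max = arccos|n̂_z| ≈ 69.6°.
Check via Clairaut: cos φ_max = |cos φ₁| · sin C = cos(60.0°)·sin(135.9°) ≈ 0.348, again giving ≈ 69.6°.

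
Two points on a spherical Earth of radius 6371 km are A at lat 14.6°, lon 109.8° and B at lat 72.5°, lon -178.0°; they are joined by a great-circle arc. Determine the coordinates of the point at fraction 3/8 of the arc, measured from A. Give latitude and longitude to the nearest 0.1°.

Convert each endpoint to a unit vector on the sphere (x = cos φ cos λ, y = cos φ sin λ, z = sin φ).
The central angle between the endpoints is δ = arccos(p₁·p₂) ≈ 1.235 rad (70.8°).
Interpolate at f = 3/8 with slerp weights a = sin((1−f)δ)/sin δ ≈ 0.739, b = sin(fδ)/sin δ ≈ 0.473.
p = a·p₁ + b·p₂ ≈ (-0.384, 0.668, 0.638); φ = arcsin(p_z) ≈ 39.61°, λ = atan2(p_y, p_x) ≈ 119.93°.

≈ lat 39.6°, lon 119.9°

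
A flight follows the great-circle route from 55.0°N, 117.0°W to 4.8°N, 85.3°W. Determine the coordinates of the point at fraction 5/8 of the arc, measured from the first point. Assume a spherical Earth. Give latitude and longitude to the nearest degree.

≈ 24°N, 94°W

Write both endpoints as unit vectors p₁, p₂ with components (cos φ cos λ, cos φ sin λ, sin φ).
The central angle between the endpoints is δ = arccos(p₁·p₂) ≈ 0.983 rad (56.3°).
Interpolate at f = 5/8 with slerp weights a = sin((1−f)δ)/sin δ ≈ 0.433, b = sin(fδ)/sin δ ≈ 0.693.
p = a·p₁ + b·p₂ ≈ (-0.056, -0.909, 0.413); φ = arcsin(p_z) ≈ 24.37°, λ = atan2(p_y, p_x) ≈ -93.54°.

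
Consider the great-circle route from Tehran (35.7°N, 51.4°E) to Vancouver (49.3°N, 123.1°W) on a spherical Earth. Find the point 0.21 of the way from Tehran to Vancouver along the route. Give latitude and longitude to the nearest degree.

≈ (56°N, 49°E)

From cos δ = sin φ₁ sin φ₂ + cos φ₁ cos φ₂ cos Δλ, the central angle is δ ≈ 1.656 rad (94.9°).
Interpolate at f = 0.21 with slerp weights a = sin((1−f)δ)/sin δ ≈ 0.969, b = sin(fδ)/sin δ ≈ 0.342.
p = a·p₁ + b·p₂ ≈ (0.369, 0.428, 0.825); φ = arcsin(p_z) ≈ 55.57°, λ = atan2(p_y, p_x) ≈ 49.23°.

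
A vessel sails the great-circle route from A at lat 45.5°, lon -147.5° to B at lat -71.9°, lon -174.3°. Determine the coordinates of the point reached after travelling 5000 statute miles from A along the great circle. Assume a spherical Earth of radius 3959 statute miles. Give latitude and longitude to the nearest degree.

≈ lat -26°, lon -157°

Convert each endpoint to a unit vector on the sphere (x = cos φ cos λ, y = cos φ sin λ, z = sin φ).
The central angle between the endpoints is δ = arccos(p₁·p₂) ≈ 2.076 rad (118.9°). The total great-circle distance is δ·R ≈ 2.076 × 3959 ≈ 8217 mi, so the target fraction is f = 5000/8217 ≈ 0.608.
Interpolate at f ≈ 0.608 with slerp weights a = sin((1−f)δ)/sin δ ≈ 0.830, b = sin(fδ)/sin δ ≈ 1.089.
p = a·p₁ + b·p₂ ≈ (-0.827, -0.346, -0.443); φ = arcsin(p_z) ≈ -26.31°, λ = atan2(p_y, p_x) ≈ -157.30°.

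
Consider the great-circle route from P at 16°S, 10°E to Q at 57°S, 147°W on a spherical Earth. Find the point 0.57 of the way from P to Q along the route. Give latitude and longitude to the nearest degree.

From cos δ = sin φ₁ sin φ₂ + cos φ₁ cos φ₂ cos Δλ, the central angle is δ ≈ 1.824 rad (104.5°).
Interpolate at f = 0.57 with slerp weights a = sin((1−f)δ)/sin δ ≈ 0.730, b = sin(fδ)/sin δ ≈ 0.891.
p = a·p₁ + b·p₂ ≈ (0.284, -0.142, -0.948); φ = arcsin(p_z) ≈ -71.48°, λ = atan2(p_y, p_x) ≈ -26.64°.

≈ 71°S, 27°W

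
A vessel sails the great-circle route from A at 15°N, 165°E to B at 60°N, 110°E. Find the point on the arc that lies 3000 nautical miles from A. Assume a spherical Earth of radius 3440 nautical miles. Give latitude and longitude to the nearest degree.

From cos δ = sin φ₁ sin φ₂ + cos φ₁ cos φ₂ cos Δλ, the central angle is δ ≈ 1.046 rad (59.9°). The total great-circle distance is δ·R ≈ 1.046 × 3440 ≈ 3598 nmi, so the target fraction is f = 3000/3598 ≈ 0.834.
Interpolate at f ≈ 0.834 with slerp weights a = sin((1−f)δ)/sin δ ≈ 0.200, b = sin(fδ)/sin δ ≈ 0.885.
p = a·p₁ + b·p₂ ≈ (-0.338, 0.466, 0.818); φ = arcsin(p_z) ≈ 54.88°, λ = atan2(p_y, p_x) ≈ 125.95°.

≈ 55°N, 126°E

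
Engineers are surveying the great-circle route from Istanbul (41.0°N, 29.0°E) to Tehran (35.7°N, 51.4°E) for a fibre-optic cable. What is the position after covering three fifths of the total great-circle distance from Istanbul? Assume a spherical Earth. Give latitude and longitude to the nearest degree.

From cos δ = sin φ₁ sin φ₂ + cos φ₁ cos φ₂ cos Δλ, the central angle is δ ≈ 0.319 rad (18.3°).
Interpolate at f = 3/5 with slerp weights a = sin((1−f)δ)/sin δ ≈ 0.406, b = sin(fδ)/sin δ ≈ 0.607.
p = a·p₁ + b·p₂ ≈ (0.575, 0.533, 0.620); φ = arcsin(p_z) ≈ 38.33°, λ = atan2(p_y, p_x) ≈ 42.84°.

≈ (38°N, 43°E)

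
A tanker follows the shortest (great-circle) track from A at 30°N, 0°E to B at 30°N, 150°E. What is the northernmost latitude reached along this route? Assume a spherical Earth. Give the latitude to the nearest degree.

The great circle lies in the plane with unit normal n̂ = (p₁ × p₂)/|p₁ × p₂|.
Here n̂_z ≈ +0.409; the vertex latitude is φ_max = arccos|n̂_z| ≈ 65.9°.
Check via Clairaut: cos φ_max = |cos φ₁| · sin C = cos(30.0°)·sin(28.2°) ≈ 0.409, again giving ≈ 65.9°.

≈ 66°N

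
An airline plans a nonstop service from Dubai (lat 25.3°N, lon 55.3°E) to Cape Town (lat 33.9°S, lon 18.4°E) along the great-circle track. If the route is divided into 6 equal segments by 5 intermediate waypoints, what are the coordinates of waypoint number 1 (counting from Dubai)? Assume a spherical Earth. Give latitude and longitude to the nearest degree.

≈ lat 15°N, lon 49°E

From cos δ = sin φ₁ sin φ₂ + cos φ₁ cos φ₂ cos Δλ, the central angle is δ ≈ 1.201 rad (68.8°).
Interpolate at f = 1/6 with slerp weights a = sin((1−f)δ)/sin δ ≈ 0.903, b = sin(fδ)/sin δ ≈ 0.213.
p = a·p₁ + b·p₂ ≈ (0.633, 0.727, 0.267); φ = arcsin(p_z) ≈ 15.48°, λ = atan2(p_y, p_x) ≈ 48.97°.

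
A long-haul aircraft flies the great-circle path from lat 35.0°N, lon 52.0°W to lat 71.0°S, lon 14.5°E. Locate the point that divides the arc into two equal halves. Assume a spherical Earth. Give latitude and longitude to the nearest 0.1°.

From cos δ = sin φ₁ sin φ₂ + cos φ₁ cos φ₂ cos Δλ, the central angle is δ ≈ 2.022 rad (115.8°).
Interpolate at f = 1/2 with slerp weights a = sin((1−f)δ)/sin δ ≈ 0.942, b = sin(fδ)/sin δ ≈ 0.942.
p = a·p₁ + b·p₂ ≈ (0.772, -0.531, -0.350); φ = arcsin(p_z) ≈ -20.50°, λ = atan2(p_y, p_x) ≈ -34.54°.

≈ lat 20.5°S, lon 34.5°W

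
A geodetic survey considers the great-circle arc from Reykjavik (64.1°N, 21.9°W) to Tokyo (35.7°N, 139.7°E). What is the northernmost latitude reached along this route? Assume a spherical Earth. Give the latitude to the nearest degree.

≈ 83°N

The great circle lies in the plane with unit normal n̂ = (p₁ × p₂)/|p₁ × p₂|.
Here n̂_z ≈ +0.114; the vertex latitude is φ_max = arccos|n̂_z| ≈ 83.5°.
Check via Clairaut: cos φ_max = |cos φ₁| · sin C = cos(64.1°)·sin(15.1°) ≈ 0.114, again giving ≈ 83.5°.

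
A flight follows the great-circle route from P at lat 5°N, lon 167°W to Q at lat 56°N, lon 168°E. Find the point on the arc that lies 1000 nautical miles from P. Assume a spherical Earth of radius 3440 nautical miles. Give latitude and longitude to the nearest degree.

≈ lat 21°N, lon 172°W

Convert each endpoint to a unit vector on the sphere (x = cos φ cos λ, y = cos φ sin λ, z = sin φ).
The central angle between the endpoints is δ = arccos(p₁·p₂) ≈ 0.956 rad (54.8°). The total great-circle distance is δ·R ≈ 0.956 × 3440 ≈ 3287 nmi, so the target fraction is f = 1000/3287 ≈ 0.304.
Interpolate at f ≈ 0.304 with slerp weights a = sin((1−f)δ)/sin δ ≈ 0.755, b = sin(fδ)/sin δ ≈ 0.351.
p = a·p₁ + b·p₂ ≈ (-0.925, -0.128, 0.357); φ = arcsin(p_z) ≈ 20.90°, λ = atan2(p_y, p_x) ≈ -172.09°.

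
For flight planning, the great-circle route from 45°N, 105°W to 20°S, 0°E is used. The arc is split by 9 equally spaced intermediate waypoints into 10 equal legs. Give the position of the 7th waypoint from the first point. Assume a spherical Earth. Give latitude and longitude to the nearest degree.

Write both endpoints as unit vectors p₁, p₂ with components (cos φ cos λ, cos φ sin λ, sin φ).
The central angle between the endpoints is δ = arccos(p₁·p₂) ≈ 1.997 rad (114.4°).
Interpolate at f = 7/10 with slerp weights a = sin((1−f)δ)/sin δ ≈ 0.620, b = sin(fδ)/sin δ ≈ 1.082.
p = a·p₁ + b·p₂ ≈ (0.904, -0.423, 0.068); φ = arcsin(p_z) ≈ 3.90°, λ = atan2(p_y, p_x) ≈ -25.10°.

≈ 4°N, 25°W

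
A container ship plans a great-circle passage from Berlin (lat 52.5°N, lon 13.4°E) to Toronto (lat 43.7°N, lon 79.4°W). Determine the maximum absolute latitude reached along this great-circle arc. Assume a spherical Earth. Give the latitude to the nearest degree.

The great circle lies in the plane with unit normal n̂ = (p₁ × p₂)/|p₁ × p₂|.
Here n̂_z ≈ -0.517; the vertex latitude is φ_max = arccos|n̂_z| ≈ 58.9°.
Check via Clairaut: cos φ_max = |cos φ₁| · sin C = cos(52.5°)·sin(58.1°) ≈ 0.517, again giving ≈ 58.9°.

≈ 59°N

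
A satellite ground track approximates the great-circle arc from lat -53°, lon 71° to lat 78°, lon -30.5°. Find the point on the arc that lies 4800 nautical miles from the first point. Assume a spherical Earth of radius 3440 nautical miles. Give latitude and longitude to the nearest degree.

≈ lat 25°, lon 49°

From cos δ = sin φ₁ sin φ₂ + cos φ₁ cos φ₂ cos Δλ, the central angle is δ ≈ 2.508 rad (143.7°). The total great-circle distance is δ·R ≈ 2.508 × 3440 ≈ 8629 nmi, so the target fraction is f = 4800/8629 ≈ 0.556.
Interpolate at f ≈ 0.556 with slerp weights a = sin((1−f)δ)/sin δ ≈ 1.516, b = sin(fδ)/sin δ ≈ 1.664.
p = a·p₁ + b·p₂ ≈ (0.595, 0.687, 0.417); φ = arcsin(p_z) ≈ 24.64°, λ = atan2(p_y, p_x) ≈ 49.10°.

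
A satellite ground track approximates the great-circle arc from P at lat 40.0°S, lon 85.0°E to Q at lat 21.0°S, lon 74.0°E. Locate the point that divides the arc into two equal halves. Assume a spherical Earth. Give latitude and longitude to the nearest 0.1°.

≈ lat 30.6°S, lon 79.0°E

Convert each endpoint to a unit vector on the sphere (x = cos φ cos λ, y = cos φ sin λ, z = sin φ).
The central angle between the endpoints is δ = arccos(p₁·p₂) ≈ 0.370 rad (21.2°).
Interpolate at f = 1/2 with slerp weights a = sin((1−f)δ)/sin δ ≈ 0.509, b = sin(fδ)/sin δ ≈ 0.509.
p = a·p₁ + b·p₂ ≈ (0.165, 0.845, -0.509); φ = arcsin(p_z) ≈ -30.61°, λ = atan2(p_y, p_x) ≈ 78.96°.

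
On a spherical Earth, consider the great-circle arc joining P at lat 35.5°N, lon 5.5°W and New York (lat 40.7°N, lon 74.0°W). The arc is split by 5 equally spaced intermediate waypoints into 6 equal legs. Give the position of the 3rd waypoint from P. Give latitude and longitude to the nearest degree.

Convert each endpoint to a unit vector on the sphere (x = cos φ cos λ, y = cos φ sin λ, z = sin φ).
The central angle between the endpoints is δ = arccos(p₁·p₂) ≈ 0.921 rad (52.8°).
Interpolate at f = 3/6 with slerp weights a = sin((1−f)δ)/sin δ ≈ 0.558, b = sin(fδ)/sin δ ≈ 0.558.
p = a·p₁ + b·p₂ ≈ (0.569, -0.450, 0.688); φ = arcsin(p_z) ≈ 43.48°, λ = atan2(p_y, p_x) ≈ -38.36°.

≈ lat 43°N, lon 38°W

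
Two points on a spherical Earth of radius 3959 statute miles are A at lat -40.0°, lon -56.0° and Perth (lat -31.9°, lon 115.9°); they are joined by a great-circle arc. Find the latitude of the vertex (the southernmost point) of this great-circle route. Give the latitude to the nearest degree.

≈ -84°

The great circle lies in the plane with unit normal n̂ = (p₁ × p₂)/|p₁ × p₂|.
Here n̂_z ≈ +0.096; the vertex latitude is φ_max = arccos|n̂_z| ≈ 84.5°.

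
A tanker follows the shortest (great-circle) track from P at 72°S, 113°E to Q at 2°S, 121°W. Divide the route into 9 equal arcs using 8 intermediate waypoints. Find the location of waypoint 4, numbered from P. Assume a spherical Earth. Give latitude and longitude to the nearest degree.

≈ 54°S, 142°W

Write both endpoints as unit vectors p₁, p₂ with components (cos φ cos λ, cos φ sin λ, sin φ).
The central angle between the endpoints is δ = arccos(p₁·p₂) ≈ 1.720 rad (98.5°).
Interpolate at f = 4/9 with slerp weights a = sin((1−f)δ)/sin δ ≈ 0.826, b = sin(fδ)/sin δ ≈ 0.700.
p = a·p₁ + b·p₂ ≈ (-0.460, -0.365, -0.810); φ = arcsin(p_z) ≈ -54.06°, λ = atan2(p_y, p_x) ≈ -141.59°.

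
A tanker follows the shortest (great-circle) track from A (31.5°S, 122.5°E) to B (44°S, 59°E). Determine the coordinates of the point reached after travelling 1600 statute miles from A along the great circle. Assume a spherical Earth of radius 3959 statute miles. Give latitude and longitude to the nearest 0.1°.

Write both endpoints as unit vectors p₁, p₂ with components (cos φ cos λ, cos φ sin λ, sin φ).
The central angle between the endpoints is δ = arccos(p₁·p₂) ≈ 0.881 rad (50.5°). The total great-circle distance is δ·R ≈ 0.881 × 3959 ≈ 3487 mi, so the target fraction is f = 1600/3487 ≈ 0.459.
Interpolate at f ≈ 0.459 with slerp weights a = sin((1−f)δ)/sin δ ≈ 0.595, b = sin(fδ)/sin δ ≈ 0.510.
p = a·p₁ + b·p₂ ≈ (-0.084, 0.742, -0.665); φ = arcsin(p_z) ≈ -41.68°, λ = atan2(p_y, p_x) ≈ 96.43°.

≈ (41.7°S, 96.4°E)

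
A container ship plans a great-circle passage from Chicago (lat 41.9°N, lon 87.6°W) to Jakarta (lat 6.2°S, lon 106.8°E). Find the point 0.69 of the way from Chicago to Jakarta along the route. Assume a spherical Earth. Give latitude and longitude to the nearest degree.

≈ lat 36°N, lon 122°E

The haversine formula gives a central angle δ ≈ 2.480 rad (142.1°) between the endpoints.
Interpolate at f = 0.69 with slerp weights a = sin((1−f)δ)/sin δ ≈ 1.131, b = sin(fδ)/sin δ ≈ 1.611.
p = a·p₁ + b·p₂ ≈ (-0.428, 0.692, 0.581); φ = arcsin(p_z) ≈ 35.55°, λ = atan2(p_y, p_x) ≈ 121.71°.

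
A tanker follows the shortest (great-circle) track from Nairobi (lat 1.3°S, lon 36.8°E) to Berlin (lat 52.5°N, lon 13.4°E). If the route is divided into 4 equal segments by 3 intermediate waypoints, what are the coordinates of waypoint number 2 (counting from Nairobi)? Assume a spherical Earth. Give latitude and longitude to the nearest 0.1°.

≈ lat 26.0°N, lon 28.0°E

Convert each endpoint to a unit vector on the sphere (x = cos φ cos λ, y = cos φ sin λ, z = sin φ).
The central angle between the endpoints is δ = arccos(p₁·p₂) ≈ 1.000 rad (57.3°).
Interpolate at f = 2/4 with slerp weights a = sin((1−f)δ)/sin δ ≈ 0.570, b = sin(fδ)/sin δ ≈ 0.570.
p = a·p₁ + b·p₂ ≈ (0.793, 0.422, 0.439); φ = arcsin(p_z) ≈ 26.04°, λ = atan2(p_y, p_x) ≈ 27.98°.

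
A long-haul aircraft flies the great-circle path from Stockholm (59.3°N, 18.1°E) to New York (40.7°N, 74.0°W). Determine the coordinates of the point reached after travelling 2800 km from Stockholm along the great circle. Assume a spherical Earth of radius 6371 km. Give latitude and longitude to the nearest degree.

Write both endpoints as unit vectors p₁, p₂ with components (cos φ cos λ, cos φ sin λ, sin φ).
The central angle between the endpoints is δ = arccos(p₁·p₂) ≈ 0.993 rad (56.9°). The total great-circle distance is δ·R ≈ 0.993 × 6371 ≈ 6324 km, so the target fraction is f = 2800/6324 ≈ 0.443.
Interpolate at f ≈ 0.443 with slerp weights a = sin((1−f)δ)/sin δ ≈ 0.627, b = sin(fδ)/sin δ ≈ 0.508.
p = a·p₁ + b·p₂ ≈ (0.411, -0.271, 0.871); φ = arcsin(p_z) ≈ 60.54°, λ = atan2(p_y, p_x) ≈ -33.40°.

≈ 61°N, 33°W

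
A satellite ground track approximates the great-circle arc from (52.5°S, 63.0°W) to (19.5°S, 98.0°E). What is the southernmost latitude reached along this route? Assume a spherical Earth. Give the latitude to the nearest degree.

The great circle lies in the plane with unit normal n̂ = (p₁ × p₂)/|p₁ × p₂|.
Here n̂_z ≈ +0.194; the vertex latitude is φ_max = arccos|n̂_z| ≈ 78.8°.
Check via Clairaut: cos φ_max = |cos φ₁| · sin C = cos(52.5°)·sin(161.4°) ≈ 0.194, again giving ≈ 78.8°.

≈ 79°S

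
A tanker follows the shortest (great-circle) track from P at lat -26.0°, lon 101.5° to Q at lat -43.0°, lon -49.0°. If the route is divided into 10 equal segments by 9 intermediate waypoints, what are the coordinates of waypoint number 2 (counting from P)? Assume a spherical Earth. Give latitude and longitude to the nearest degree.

≈ lat -45°, lon 90°

Convert each endpoint to a unit vector on the sphere (x = cos φ cos λ, y = cos φ sin λ, z = sin φ).
The central angle between the endpoints is δ = arccos(p₁·p₂) ≈ 1.847 rad (105.9°).
Interpolate at f = 2/10 with slerp weights a = sin((1−f)δ)/sin δ ≈ 1.035, b = sin(fδ)/sin δ ≈ 0.375.
p = a·p₁ + b·p₂ ≈ (-0.005, 0.704, -0.710); φ = arcsin(p_z) ≈ -45.22°, λ = atan2(p_y, p_x) ≈ 90.43°.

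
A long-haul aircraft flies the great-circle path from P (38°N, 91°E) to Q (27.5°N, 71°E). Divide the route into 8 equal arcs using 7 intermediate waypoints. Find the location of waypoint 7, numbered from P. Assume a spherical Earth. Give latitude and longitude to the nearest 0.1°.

≈ (29.0°N, 73.3°E)

Write both endpoints as unit vectors p₁, p₂ with components (cos φ cos λ, cos φ sin λ, sin φ).
The central angle between the endpoints is δ = arccos(p₁·p₂) ≈ 0.345 rad (19.8°).
Interpolate at f = 7/8 with slerp weights a = sin((1−f)δ)/sin δ ≈ 0.127, b = sin(fδ)/sin δ ≈ 0.879.
p = a·p₁ + b·p₂ ≈ (0.252, 0.838, 0.484); φ = arcsin(p_z) ≈ 28.97°, λ = atan2(p_y, p_x) ≈ 73.25°.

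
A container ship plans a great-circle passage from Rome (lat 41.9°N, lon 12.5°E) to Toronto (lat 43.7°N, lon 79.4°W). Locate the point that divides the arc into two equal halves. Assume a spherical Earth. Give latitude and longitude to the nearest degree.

Convert each endpoint to a unit vector on the sphere (x = cos φ cos λ, y = cos φ sin λ, z = sin φ).
The central angle between the endpoints is δ = arccos(p₁·p₂) ≈ 1.111 rad (63.7°).
Interpolate at f = 1/2 with slerp weights a = sin((1−f)δ)/sin δ ≈ 0.589, b = sin(fδ)/sin δ ≈ 0.589.
p = a·p₁ + b·p₂ ≈ (0.506, -0.323, 0.800); φ = arcsin(p_z) ≈ 53.10°, λ = atan2(p_y, p_x) ≈ -32.59°.

≈ lat 53°N, lon 33°W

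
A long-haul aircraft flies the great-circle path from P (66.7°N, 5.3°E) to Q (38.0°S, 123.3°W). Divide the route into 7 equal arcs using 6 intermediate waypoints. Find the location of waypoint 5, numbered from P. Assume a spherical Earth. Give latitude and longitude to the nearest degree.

≈ (2°S, 106°W)

From cos δ = sin φ₁ sin φ₂ + cos φ₁ cos φ₂ cos Δλ, the central angle is δ ≈ 2.434 rad (139.5°).
Interpolate at f = 5/7 with slerp weights a = sin((1−f)δ)/sin δ ≈ 0.986, b = sin(fδ)/sin δ ≈ 1.517.
p = a·p₁ + b·p₂ ≈ (-0.268, -0.963, -0.029); φ = arcsin(p_z) ≈ -1.64°, λ = atan2(p_y, p_x) ≈ -105.55°.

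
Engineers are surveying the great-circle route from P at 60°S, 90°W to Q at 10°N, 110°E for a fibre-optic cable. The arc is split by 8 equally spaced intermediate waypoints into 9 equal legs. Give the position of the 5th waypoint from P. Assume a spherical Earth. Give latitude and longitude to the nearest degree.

≈ 45°S, 125°E

The haversine formula gives a central angle δ ≈ 2.231 rad (127.8°) between the endpoints.
Interpolate at f = 5/9 with slerp weights a = sin((1−f)δ)/sin δ ≈ 1.059, b = sin(fδ)/sin δ ≈ 1.197.
p = a·p₁ + b·p₂ ≈ (-0.403, 0.578, -0.710); φ = arcsin(p_z) ≈ -45.19°, λ = atan2(p_y, p_x) ≈ 124.89°.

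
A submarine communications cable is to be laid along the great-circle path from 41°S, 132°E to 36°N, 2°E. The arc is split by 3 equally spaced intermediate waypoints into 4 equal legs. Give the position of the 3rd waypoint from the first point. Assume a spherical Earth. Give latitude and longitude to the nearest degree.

≈ 17°N, 36°E

Write both endpoints as unit vectors p₁, p₂ with components (cos φ cos λ, cos φ sin λ, sin φ).
The central angle between the endpoints is δ = arccos(p₁·p₂) ≈ 2.462 rad (141.1°).
Interpolate at f = 3/4 with slerp weights a = sin((1−f)δ)/sin δ ≈ 0.919, b = sin(fδ)/sin δ ≈ 1.532.
p = a·p₁ + b·p₂ ≈ (0.774, 0.559, 0.297); φ = arcsin(p_z) ≈ 17.29°, λ = atan2(p_y, p_x) ≈ 35.82°.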